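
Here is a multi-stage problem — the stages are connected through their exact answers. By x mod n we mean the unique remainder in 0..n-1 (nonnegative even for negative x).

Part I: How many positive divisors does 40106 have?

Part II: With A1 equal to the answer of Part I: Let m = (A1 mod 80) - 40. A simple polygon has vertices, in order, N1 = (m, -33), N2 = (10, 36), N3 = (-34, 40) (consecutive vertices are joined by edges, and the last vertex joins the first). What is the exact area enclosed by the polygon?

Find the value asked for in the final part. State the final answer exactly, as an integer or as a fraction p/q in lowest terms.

1602

Part I: 40106 = 2 * 11 * 1823; number of divisors = (1+1) * (1+1) * (1+1) = 8; answer 8
Part II: A1 = 8; m = -32; cross terms: (-32*36 - 10*-33)=-822, (10*40 - -34*36)=1624, (-34*-33 - -32*40)=2402; twice the area = |3204| = 3204; area = 1602; answer 1602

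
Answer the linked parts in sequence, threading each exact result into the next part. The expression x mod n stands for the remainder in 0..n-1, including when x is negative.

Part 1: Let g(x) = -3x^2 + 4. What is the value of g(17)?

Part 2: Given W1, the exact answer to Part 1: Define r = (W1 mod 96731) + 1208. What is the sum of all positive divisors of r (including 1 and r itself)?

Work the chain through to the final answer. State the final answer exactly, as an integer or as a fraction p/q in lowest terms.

Part 1: -3*(17)^2 + 4 = (-867) + (4) = -863; answer -863
Part 2: W1 = -863; r = 97076; 97076 = 2^2 * 7 * 3467; sigma = (1 + 2 + 4) * (1 + 7) * (1 + 3467) = 7 * 8 * 3468 = 194208; answer 194208

194208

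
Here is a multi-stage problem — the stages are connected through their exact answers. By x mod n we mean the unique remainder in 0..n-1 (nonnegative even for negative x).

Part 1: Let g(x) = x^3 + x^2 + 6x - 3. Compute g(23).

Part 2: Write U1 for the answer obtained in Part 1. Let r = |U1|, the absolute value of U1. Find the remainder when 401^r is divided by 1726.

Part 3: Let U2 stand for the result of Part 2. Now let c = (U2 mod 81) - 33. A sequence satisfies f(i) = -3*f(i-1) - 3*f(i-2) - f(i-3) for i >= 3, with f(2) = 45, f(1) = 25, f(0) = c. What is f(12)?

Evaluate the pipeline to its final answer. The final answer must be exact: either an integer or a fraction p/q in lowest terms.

7620

Part 1: 1*(23)^3 + 1*(23)^2 + 6*(23)^1 - 3 = (12167) + (529) + (138) + (-3) = 12831; answer 12831
Part 2: U1 = 12831; r = 12831; squarings mod 1726: 401^1=401, 401^2=283, 401^4=693, 401^8=421, 401^16=1189, 401^32=127, 401^64=595, 401^128=195, 401^256=53, 401^512=1083, 401^1024=935, 401^2048=869, 401^4096=899, 401^8192=433; 401^12831 = 401^1 * 401^2 * 401^4 * 401^8 * 401^16 * 401^512 * 401^4096 * 401^8192 = 63 (mod 1726); answer 63
Part 3: U2 = 63; c = 30; f(3) = -3*(45) - 3*(25) - 1*(30) = -240; iterating: f(3)=-240, f(4)=560, f(5)=-1005, f(6)=1575, f(7)=-2270, f(8)=3090, f(9)=-4035, f(10)=5105, f(11)=-6300, f(12)=7620; answer 7620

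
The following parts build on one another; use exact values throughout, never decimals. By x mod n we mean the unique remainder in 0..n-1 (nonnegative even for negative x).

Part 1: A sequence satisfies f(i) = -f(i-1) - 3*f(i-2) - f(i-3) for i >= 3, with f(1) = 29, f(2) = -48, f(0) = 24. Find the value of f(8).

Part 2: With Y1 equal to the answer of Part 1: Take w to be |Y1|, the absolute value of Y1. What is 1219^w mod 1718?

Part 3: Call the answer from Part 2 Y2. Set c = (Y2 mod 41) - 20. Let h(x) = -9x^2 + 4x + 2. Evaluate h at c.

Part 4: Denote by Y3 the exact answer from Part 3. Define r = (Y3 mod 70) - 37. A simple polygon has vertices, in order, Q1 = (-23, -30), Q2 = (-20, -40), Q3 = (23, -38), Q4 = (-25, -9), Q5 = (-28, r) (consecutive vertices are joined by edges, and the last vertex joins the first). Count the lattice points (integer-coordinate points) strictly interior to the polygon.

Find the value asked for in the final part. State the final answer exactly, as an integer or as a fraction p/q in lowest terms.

Part 1: f(3) = -1*(-48) - 3*(29) - 1*(24) = -63; iterating: f(3)=-63, f(4)=178, f(5)=59, f(6)=-530, f(7)=175, f(8)=1356; answer 1356
Part 2: Y1 = 1356; w = 1356; squarings mod 1718: 1219^1=1219, 1219^2=1609, 1219^4=1573, 1219^8=409, 1219^16=635, 1219^32=1213, 1219^64=761, 1219^128=155, 1219^256=1691, 1219^512=729, 1219^1024=579; 1219^1356 = 1219^4 * 1219^8 * 1219^64 * 1219^256 * 1219^1024 = 1463 (mod 1718); answer 1463
Part 3: Y2 = 1463; c = 8; -9*(8)^2 + 4*(8)^1 + 2 = (-576) + (32) + (2) = -542; answer -542
Part 4: Y3 = -542; r = -19; cross terms: (-23*-40 - -20*-30)=320, (-20*-38 - 23*-40)=1680, (23*-9 - -25*-38)=-1157, (-25*-19 - -28*-9)=223, (-28*-30 - -23*-19)=403; twice the area = |1469| = 1469; area = 1469/2; boundary points = 1 + 1 + 1 + 1 + 1 = 5; strictly interior points = area - boundary/2 + 1 = 733; answer 733

733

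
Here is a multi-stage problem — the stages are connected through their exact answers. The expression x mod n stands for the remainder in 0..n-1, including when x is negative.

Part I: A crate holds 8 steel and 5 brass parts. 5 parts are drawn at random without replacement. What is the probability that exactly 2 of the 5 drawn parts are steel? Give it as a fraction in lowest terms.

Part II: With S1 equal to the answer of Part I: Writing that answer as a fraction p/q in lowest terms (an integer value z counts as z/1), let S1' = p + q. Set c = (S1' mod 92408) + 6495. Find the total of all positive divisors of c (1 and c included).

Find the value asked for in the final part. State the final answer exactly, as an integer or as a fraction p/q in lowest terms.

12600

Part I: total draws C(13,5) = 1287; favorable C(8,2)*C(5,3) = 280; P = 280/1287; answer 280/1287
Part II: S1 = 280/1287; threaded value p + q = 1567; c = 8062; 8062 = 2 * 29 * 139; sigma = (1 + 2) * (1 + 29) * (1 + 139) = 3 * 30 * 140 = 12600; answer 12600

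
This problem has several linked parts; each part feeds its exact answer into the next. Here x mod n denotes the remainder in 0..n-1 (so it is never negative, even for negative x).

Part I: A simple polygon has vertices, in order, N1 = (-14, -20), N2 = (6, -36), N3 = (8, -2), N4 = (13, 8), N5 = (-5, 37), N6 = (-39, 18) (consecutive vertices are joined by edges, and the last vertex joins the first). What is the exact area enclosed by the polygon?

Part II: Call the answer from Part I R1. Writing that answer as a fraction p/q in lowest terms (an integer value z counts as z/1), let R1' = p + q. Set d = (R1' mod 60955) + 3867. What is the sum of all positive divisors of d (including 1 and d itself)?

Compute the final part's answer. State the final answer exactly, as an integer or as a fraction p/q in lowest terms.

Part I: cross terms: (-14*-36 - 6*-20)=624, (6*-2 - 8*-36)=276, (8*8 - 13*-2)=90, (13*37 - -5*8)=521, (-5*18 - -39*37)=1353, (-39*-20 - -14*18)=1032; twice the area = |3896| = 3896; area = 1948; answer 1948
Part II: R1 = 1948; threaded value p + q = 1949; d = 5816; 5816 = 2^3 * 727; sigma = (1 + 2 + 4 + 8) * (1 + 727) = 15 * 728 = 10920; answer 10920

10920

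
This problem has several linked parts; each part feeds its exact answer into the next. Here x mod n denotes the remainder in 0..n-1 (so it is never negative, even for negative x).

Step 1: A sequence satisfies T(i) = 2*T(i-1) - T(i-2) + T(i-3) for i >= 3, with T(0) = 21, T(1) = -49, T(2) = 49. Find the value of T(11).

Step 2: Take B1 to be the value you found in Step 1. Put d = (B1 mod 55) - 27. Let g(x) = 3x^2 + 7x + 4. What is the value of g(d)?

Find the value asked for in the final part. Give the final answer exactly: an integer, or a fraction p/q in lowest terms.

Step 1: T(3) = 2*(49) - 1*(-49) + 1*(21) = 168; iterating: T(3)=168, T(4)=238, T(5)=357, T(6)=644, T(7)=1169, T(8)=2051, T(9)=3577, T(10)=6272, T(11)=11018; answer 11018
Step 2: B1 = 11018; d = -9; 3*(-9)^2 + 7*(-9)^1 + 4 = (243) + (-63) + (4) = 184; answer 184

184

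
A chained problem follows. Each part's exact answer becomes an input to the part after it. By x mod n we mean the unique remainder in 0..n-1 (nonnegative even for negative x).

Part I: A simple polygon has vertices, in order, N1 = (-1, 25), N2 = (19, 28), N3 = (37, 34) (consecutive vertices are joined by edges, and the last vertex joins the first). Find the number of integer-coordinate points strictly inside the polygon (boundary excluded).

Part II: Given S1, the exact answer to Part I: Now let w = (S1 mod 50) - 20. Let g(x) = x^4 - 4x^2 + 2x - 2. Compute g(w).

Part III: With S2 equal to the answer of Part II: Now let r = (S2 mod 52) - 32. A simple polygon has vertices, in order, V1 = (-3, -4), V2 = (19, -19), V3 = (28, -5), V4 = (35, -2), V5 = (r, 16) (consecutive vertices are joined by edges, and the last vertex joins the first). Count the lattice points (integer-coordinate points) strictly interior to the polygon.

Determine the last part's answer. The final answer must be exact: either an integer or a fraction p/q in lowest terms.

629

Part I: cross terms: (-1*28 - 19*25)=-503, (19*34 - 37*28)=-390, (37*25 - -1*34)=959; twice the area = |66| = 66; area = 33; boundary points = 1 + 6 + 1 = 8; strictly interior points = area - boundary/2 + 1 = 30; answer 30
Part II: S1 = 30; w = 10; 1*(10)^4 - 4*(10)^2 + 2*(10)^1 - 2 = (10000) + (-400) + (20) + (-2) = 9618; answer 9618
Part III: S2 = 9618; r = 18; cross terms: (-3*-19 - 19*-4)=133, (19*-5 - 28*-19)=437, (28*-2 - 35*-5)=119, (35*16 - 18*-2)=596, (18*-4 - -3*16)=-24; twice the area = |1261| = 1261; area = 1261/2; boundary points = 1 + 1 + 1 + 1 + 1 = 5; strictly interior points = area - boundary/2 + 1 = 629; answer 629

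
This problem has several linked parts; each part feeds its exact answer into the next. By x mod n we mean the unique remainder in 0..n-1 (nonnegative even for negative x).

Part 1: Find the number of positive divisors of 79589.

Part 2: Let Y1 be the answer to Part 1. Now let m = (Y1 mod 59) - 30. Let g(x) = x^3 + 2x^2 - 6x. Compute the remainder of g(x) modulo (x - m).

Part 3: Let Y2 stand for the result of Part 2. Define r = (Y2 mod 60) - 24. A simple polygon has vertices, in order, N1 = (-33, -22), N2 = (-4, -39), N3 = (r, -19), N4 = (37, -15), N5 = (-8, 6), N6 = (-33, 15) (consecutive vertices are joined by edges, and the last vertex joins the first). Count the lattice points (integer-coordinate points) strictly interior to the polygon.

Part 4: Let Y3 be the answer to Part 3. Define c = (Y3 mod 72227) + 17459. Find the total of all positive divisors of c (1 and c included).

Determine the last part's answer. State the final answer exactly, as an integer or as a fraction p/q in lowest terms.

Part 1: 79589 is prime, so its only divisors are 1 and 79589; count = 2; answer 2
Part 2: Y1 = 2; m = -28; remainder = value at the root: 1*(-28)^3 + 2*(-28)^2 - 6*(-28)^1 = (-21952) + (1568) + (168) = -20216; answer -20216
Part 3: Y2 = -20216; r = -20; cross terms: (-33*-39 - -4*-22)=1199, (-4*-19 - -20*-39)=-704, (-20*-15 - 37*-19)=1003, (37*6 - -8*-15)=102, (-8*15 - -33*6)=78, (-33*-22 - -33*15)=1221; twice the area = |2899| = 2899; area = 2899/2; boundary points = 1 + 4 + 1 + 3 + 1 + 37 = 47; strictly interior points = area - boundary/2 + 1 = 1427; answer 1427
Part 4: Y3 = 1427; c = 18886; 18886 = 2 * 7 * 19 * 71; sigma = (1 + 2) * (1 + 7) * (1 + 19) * (1 + 71) = 3 * 8 * 20 * 72 = 34560; answer 34560

34560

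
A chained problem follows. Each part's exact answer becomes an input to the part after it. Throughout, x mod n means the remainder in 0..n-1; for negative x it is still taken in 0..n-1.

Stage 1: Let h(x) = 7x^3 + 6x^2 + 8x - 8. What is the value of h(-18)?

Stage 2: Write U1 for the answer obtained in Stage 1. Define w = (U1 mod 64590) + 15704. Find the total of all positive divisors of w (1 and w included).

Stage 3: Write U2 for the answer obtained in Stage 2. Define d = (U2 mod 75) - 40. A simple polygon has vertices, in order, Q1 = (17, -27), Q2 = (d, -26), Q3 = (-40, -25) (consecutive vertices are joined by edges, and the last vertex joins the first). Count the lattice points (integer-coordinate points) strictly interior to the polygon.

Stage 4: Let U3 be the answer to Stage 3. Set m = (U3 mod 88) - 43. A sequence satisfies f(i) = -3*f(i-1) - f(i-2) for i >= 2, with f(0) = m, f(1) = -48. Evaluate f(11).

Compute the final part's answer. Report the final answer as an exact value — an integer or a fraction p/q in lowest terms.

Stage 1: 7*(-18)^3 + 6*(-18)^2 + 8*(-18)^1 - 8 = (-40824) + (1944) + (-144) + (-8) = -39032; answer -39032
Stage 2: U1 = -39032; w = 41262; 41262 = 2 * 3 * 13 * 23^2; sigma = (1 + 2) * (1 + 3) * (1 + 13) * (1 + 23 + 529) = 3 * 4 * 14 * 553 = 92904; answer 92904
Stage 3: U2 = 92904; d = 14; cross terms: (17*-26 - 14*-27)=-64, (14*-25 - -40*-26)=-1390, (-40*-27 - 17*-25)=1505; twice the area = |51| = 51; area = 51/2; boundary points = 1 + 1 + 1 = 3; strictly interior points = area - boundary/2 + 1 = 25; answer 25
Stage 4: U3 = 25; m = -18; f(2) = -3*(-48) - 1*(-18) = 162; iterating: f(2)=162, f(3)=-438, f(4)=1152, f(5)=-3018, f(6)=7902, f(7)=-20688, f(8)=54162, f(9)=-141798, f(10)=371232, f(11)=-971898; answer -971898

-971898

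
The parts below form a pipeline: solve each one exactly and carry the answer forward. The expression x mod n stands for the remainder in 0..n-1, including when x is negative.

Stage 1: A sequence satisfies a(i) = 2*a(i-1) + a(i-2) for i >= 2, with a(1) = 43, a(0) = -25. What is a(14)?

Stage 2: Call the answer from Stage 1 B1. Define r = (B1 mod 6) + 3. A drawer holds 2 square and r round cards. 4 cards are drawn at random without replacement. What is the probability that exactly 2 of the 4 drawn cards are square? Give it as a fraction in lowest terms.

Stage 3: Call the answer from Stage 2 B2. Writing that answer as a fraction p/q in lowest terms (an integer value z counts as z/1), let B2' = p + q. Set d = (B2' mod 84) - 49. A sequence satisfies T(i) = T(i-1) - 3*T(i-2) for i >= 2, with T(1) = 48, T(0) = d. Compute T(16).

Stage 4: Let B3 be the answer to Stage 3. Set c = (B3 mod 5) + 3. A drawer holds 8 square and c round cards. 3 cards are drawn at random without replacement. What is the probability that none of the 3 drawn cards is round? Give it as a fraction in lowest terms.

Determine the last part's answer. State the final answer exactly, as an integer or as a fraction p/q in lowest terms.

Stage 1: a(2) = 2*(43) + 1*(-25) = 61; iterating: a(2)=61, a(3)=165, a(4)=391, a(5)=947, a(6)=2285, a(7)=5517, a(8)=13319, a(9)=32155, a(10)=77629, a(11)=187413, a(12)=452455, a(13)=1092323, a(14)=2637101; answer 2637101
Stage 2: B1 = 2637101; r = 8; total draws C(10,4) = 210; favorable C(2,2)*C(8,2) = 28; P = 2/15; answer 2/15
Stage 3: B2 = 2/15; threaded value p + q = 17; d = -32; T(2) = 1*(48) - 3*(-32) = 144; iterating: T(2)=144, T(3)=0, T(4)=-432, T(5)=-432, T(6)=864, T(7)=2160, T(8)=-432, T(9)=-6912, T(10)=-5616, T(11)=15120, T(12)=31968, T(13)=-13392, T(14)=-109296, T(15)=-69120, T(16)=258768; answer 258768
Stage 4: B3 = 258768; c = 6; total draws C(14,3) = 364; favorable C(8,3) = 56; P = 2/13; answer 2/13

2/13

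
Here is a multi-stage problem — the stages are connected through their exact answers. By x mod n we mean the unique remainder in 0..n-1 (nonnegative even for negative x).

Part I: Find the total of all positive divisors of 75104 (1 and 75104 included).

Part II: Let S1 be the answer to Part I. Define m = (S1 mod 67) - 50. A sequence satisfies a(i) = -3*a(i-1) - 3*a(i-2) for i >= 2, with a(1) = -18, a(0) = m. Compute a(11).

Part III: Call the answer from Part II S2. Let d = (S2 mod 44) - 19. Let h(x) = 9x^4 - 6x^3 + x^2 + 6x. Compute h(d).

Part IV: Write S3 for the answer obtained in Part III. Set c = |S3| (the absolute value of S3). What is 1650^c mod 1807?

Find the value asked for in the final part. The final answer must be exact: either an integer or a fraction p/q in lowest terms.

963

Part I: 75104 = 2^5 * 2347; sigma = (1 + 2 + 4 + 8 + 16 + 32) * (1 + 2347) = 63 * 2348 = 147924; answer 147924
Part II: S1 = 147924; m = 5; a(2) = -3*(-18) - 3*(5) = 39; iterating: a(2)=39, a(3)=-63, a(4)=72, a(5)=-27, a(6)=-135, a(7)=486, a(8)=-1053, a(9)=1701, a(10)=-1944, a(11)=729; answer 729
Part III: S2 = 729; d = 6; 9*(6)^4 - 6*(6)^3 + 1*(6)^2 + 6*(6)^1 = (11664) + (-1296) + (36) + (36) = 10440; answer 10440
Part IV: S3 = 10440; c = 10440; squarings mod 1807: 1650^1=1650, 1650^2=1158, 1650^4=170, 1650^8=1795, 1650^16=144, 1650^32=859, 1650^64=625, 1650^128=313, 1650^256=391, 1650^512=1093, 1650^1024=222, 1650^2048=495, 1650^4096=1080, 1650^8192=885; 1650^10440 = 1650^8 * 1650^64 * 1650^128 * 1650^2048 * 1650^8192 = 963 (mod 1807); answer 963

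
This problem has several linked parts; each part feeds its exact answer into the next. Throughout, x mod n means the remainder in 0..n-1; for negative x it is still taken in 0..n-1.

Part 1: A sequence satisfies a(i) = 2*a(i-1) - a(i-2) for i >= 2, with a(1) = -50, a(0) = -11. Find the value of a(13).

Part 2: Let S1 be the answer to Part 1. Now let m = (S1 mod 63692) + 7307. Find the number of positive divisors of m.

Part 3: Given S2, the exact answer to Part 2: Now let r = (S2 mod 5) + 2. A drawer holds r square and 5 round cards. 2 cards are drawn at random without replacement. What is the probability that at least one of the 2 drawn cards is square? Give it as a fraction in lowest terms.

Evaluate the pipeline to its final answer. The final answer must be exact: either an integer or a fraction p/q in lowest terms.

13/18

Part 1: a(2) = 2*(-50) - 1*(-11) = -89; iterating: a(2)=-89, a(3)=-128, a(4)=-167, a(5)=-206, a(6)=-245, a(7)=-284, a(8)=-323, a(9)=-362, a(10)=-401, a(11)=-440, a(12)=-479, a(13)=-518; answer -518
Part 2: S1 = -518; m = 70481; 70481 is prime, so its only divisors are 1 and 70481; count = 2; answer 2
Part 3: S2 = 2; r = 4; total draws C(9,2) = 36; complement C(5,2) = 10; favorable 36 - 10 = 26; P = 13/18; answer 13/18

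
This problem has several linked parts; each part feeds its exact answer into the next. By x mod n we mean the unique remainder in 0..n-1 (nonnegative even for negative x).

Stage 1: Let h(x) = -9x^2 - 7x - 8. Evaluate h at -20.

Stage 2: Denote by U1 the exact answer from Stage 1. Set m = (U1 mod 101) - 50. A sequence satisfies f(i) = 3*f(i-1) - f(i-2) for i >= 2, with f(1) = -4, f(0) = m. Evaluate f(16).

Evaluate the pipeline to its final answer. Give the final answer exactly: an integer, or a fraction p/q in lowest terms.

-22857916

Stage 1: -9*(-20)^2 - 7*(-20)^1 - 8 = (-3600) + (140) + (-8) = -3468; answer -3468
Stage 2: U1 = -3468; m = 17; f(2) = 3*(-4) - 1*(17) = -29; iterating: f(2)=-29, f(3)=-83, f(4)=-220, f(5)=-577, f(6)=-1511, f(7)=-3956, f(8)=-10357, f(9)=-27115, f(10)=-70988, f(11)=-185849, f(12)=-486559, f(13)=-1273828, f(14)=-3334925, f(15)=-8730947, f(16)=-22857916; answer -22857916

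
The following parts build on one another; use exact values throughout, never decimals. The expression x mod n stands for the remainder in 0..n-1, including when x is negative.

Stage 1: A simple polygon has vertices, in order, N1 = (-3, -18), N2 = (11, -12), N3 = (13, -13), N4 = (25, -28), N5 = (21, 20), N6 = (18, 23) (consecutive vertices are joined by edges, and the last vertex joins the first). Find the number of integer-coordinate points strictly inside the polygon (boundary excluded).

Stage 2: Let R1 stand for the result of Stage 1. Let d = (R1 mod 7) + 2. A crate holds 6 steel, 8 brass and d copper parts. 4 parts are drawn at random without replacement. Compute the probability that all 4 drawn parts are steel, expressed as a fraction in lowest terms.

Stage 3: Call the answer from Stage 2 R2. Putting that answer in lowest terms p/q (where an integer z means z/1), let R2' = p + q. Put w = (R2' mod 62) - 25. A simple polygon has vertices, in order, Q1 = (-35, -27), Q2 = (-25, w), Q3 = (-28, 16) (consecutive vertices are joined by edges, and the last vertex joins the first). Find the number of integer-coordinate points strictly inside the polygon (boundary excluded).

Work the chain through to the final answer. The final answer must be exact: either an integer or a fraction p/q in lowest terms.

141

Stage 1: cross terms: (-3*-12 - 11*-18)=234, (11*-13 - 13*-12)=13, (13*-28 - 25*-13)=-39, (25*20 - 21*-28)=1088, (21*23 - 18*20)=123, (18*-18 - -3*23)=-255; twice the area = |1164| = 1164; area = 582; boundary points = 2 + 1 + 3 + 4 + 3 + 1 = 14; strictly interior points = area - boundary/2 + 1 = 576; answer 576
Stage 2: R1 = 576; d = 4; total draws C(18,4) = 3060; favorable C(6,4) = 15; P = 1/204; answer 1/204
Stage 3: R2 = 1/204; threaded value p + q = 205; w = -6; cross terms: (-35*-6 - -25*-27)=-465, (-25*16 - -28*-6)=-568, (-28*-27 - -35*16)=1316; twice the area = |283| = 283; area = 283/2; boundary points = 1 + 1 + 1 = 3; strictly interior points = area - boundary/2 + 1 = 141; answer 141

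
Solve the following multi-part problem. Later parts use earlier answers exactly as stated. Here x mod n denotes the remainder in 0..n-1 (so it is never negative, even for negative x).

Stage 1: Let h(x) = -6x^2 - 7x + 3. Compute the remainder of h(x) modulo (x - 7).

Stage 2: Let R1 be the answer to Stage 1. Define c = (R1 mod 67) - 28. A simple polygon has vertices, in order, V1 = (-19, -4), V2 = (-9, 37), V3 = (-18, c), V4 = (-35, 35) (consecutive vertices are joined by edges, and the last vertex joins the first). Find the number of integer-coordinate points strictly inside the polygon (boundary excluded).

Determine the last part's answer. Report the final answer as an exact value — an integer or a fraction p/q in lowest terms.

491

Stage 1: remainder = value at the root: -6*(7)^2 - 7*(7)^1 + 3 = (-294) + (-49) + (3) = -340; answer -340
Stage 2: R1 = -340; c = 34; cross terms: (-19*37 - -9*-4)=-739, (-9*34 - -18*37)=360, (-18*35 - -35*34)=560, (-35*-4 - -19*35)=805; twice the area = |986| = 986; area = 493; boundary points = 1 + 3 + 1 + 1 = 6; strictly interior points = area - boundary/2 + 1 = 491; answer 491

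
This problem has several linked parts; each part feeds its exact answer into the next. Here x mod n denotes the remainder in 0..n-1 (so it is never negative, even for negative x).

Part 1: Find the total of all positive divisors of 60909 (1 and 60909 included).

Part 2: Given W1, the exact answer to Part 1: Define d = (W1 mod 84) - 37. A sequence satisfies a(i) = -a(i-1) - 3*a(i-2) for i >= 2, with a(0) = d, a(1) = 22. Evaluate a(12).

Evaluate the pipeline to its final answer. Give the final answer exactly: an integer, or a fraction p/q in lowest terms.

Part 1: 60909 = 3 * 79 * 257; sigma = (1 + 3) * (1 + 79) * (1 + 257) = 4 * 80 * 258 = 82560; answer 82560
Part 2: W1 = 82560; d = 35; a(2) = -1*(22) - 3*(35) = -127; iterating: a(2)=-127, a(3)=61, a(4)=320, a(5)=-503, a(6)=-457, a(7)=1966, a(8)=-595, a(9)=-5303, a(10)=7088, a(11)=8821, a(12)=-30085; answer -30085

-30085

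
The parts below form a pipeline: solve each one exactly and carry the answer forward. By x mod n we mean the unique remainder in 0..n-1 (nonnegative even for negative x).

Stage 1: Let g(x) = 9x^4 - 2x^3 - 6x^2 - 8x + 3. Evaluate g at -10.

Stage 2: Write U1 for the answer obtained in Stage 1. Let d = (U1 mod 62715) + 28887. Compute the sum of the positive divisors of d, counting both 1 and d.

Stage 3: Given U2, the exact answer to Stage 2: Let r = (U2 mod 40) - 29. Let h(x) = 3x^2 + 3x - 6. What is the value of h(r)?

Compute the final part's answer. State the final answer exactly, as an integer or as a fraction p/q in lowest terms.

Stage 1: 9*(-10)^4 - 2*(-10)^3 - 6*(-10)^2 - 8*(-10)^1 + 3 = (90000) + (2000) + (-600) + (80) + (3) = 91483; answer 91483
Stage 2: U1 = 91483; d = 57655; 57655 = 5 * 13 * 887; sigma = (1 + 5) * (1 + 13) * (1 + 887) = 6 * 14 * 888 = 74592; answer 74592
Stage 3: U2 = 74592; r = 3; 3*(3)^2 + 3*(3)^1 - 6 = (27) + (9) + (-6) = 30; answer 30

30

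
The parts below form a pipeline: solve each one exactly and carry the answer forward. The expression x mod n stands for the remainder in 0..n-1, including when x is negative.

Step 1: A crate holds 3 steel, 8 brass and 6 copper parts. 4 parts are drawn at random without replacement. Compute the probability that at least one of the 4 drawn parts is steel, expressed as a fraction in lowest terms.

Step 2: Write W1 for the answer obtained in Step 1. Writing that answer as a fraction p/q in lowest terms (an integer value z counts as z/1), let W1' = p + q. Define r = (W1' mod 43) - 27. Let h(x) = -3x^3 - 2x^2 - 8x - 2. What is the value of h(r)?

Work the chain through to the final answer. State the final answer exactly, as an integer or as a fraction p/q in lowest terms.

622

Step 1: total draws C(17,4) = 2380; complement C(14,4) = 1001; favorable 2380 - 1001 = 1379; P = 197/340; answer 197/340
Step 2: W1 = 197/340; threaded value p + q = 537; r = -6; -3*(-6)^3 - 2*(-6)^2 - 8*(-6)^1 - 2 = (648) + (-72) + (48) + (-2) = 622; answer 622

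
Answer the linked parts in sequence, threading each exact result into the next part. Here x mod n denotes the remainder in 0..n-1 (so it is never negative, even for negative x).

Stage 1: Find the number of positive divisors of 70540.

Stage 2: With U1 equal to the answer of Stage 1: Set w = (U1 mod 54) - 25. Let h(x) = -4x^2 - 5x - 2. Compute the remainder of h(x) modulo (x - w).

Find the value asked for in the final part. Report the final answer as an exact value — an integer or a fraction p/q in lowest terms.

-613

Stage 1: 70540 = 2^2 * 5 * 3527; number of divisors = (2+1) * (1+1) * (1+1) = 12; answer 12
Stage 2: U1 = 12; w = -13; remainder = value at the root: -4*(-13)^2 - 5*(-13)^1 - 2 = (-676) + (65) + (-2) = -613; answer -613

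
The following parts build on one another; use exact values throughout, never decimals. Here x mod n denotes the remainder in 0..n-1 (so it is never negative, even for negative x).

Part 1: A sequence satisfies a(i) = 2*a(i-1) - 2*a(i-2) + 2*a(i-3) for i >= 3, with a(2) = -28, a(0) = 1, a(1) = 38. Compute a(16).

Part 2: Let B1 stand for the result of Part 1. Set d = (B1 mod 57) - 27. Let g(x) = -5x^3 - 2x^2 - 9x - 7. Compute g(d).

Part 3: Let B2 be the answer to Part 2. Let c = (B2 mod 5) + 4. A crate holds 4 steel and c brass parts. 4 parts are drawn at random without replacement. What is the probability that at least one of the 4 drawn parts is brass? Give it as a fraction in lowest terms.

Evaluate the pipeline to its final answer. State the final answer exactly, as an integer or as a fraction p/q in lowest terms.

69/70

Part 1: a(3) = 2*(-28) - 2*(38) + 2*(1) = -130; iterating: a(3)=-130, a(4)=-128, a(5)=-52, a(6)=-108, a(7)=-368, a(8)=-624, a(9)=-728, a(10)=-944, a(11)=-1680, a(12)=-2928, a(13)=-4384, a(14)=-6272, a(15)=-9632, a(16)=-15488; answer -15488
Part 2: B1 = -15488; d = -11; -5*(-11)^3 - 2*(-11)^2 - 9*(-11)^1 - 7 = (6655) + (-242) + (99) + (-7) = 6505; answer 6505
Part 3: B2 = 6505; c = 4; total draws C(8,4) = 70; complement C(4,4) = 1; favorable 70 - 1 = 69; P = 69/70; answer 69/70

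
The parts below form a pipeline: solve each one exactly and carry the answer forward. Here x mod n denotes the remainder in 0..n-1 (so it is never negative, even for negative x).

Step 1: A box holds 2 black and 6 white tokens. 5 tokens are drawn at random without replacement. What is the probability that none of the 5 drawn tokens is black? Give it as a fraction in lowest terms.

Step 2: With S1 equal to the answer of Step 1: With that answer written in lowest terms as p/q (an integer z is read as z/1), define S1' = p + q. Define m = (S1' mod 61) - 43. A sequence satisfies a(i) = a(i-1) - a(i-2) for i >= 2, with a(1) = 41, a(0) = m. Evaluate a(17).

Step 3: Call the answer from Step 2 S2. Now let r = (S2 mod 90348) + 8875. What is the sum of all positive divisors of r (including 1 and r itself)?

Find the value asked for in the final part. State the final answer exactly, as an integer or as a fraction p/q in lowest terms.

Step 1: total draws C(8,5) = 56; favorable C(6,5) = 6; P = 3/28; answer 3/28
Step 2: S1 = 3/28; threaded value p + q = 31; m = -12; a(2) = 1*(41) - 1*(-12) = 53; iterating: a(2)=53, a(3)=12, a(4)=-41, a(5)=-53, a(6)=-12, a(7)=41, a(8)=53, a(9)=12, a(10)=-41, a(11)=-53, a(12)=-12, a(13)=41, a(14)=53, a(15)=12, a(16)=-41, a(17)=-53; answer -53
Step 3: S2 = -53; r = 99170; 99170 = 2 * 5 * 47 * 211; sigma = (1 + 2) * (1 + 5) * (1 + 47) * (1 + 211) = 3 * 6 * 48 * 212 = 183168; answer 183168

183168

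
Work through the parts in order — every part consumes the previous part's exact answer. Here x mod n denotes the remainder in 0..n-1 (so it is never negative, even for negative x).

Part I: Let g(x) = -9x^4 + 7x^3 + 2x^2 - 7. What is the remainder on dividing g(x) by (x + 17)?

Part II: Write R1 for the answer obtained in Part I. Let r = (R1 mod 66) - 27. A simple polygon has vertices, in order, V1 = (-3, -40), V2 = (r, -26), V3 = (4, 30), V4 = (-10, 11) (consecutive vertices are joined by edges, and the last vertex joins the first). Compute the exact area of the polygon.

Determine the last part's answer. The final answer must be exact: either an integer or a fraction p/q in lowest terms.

Part I: remainder = value at the root: -9*(-17)^4 + 7*(-17)^3 + 2*(-17)^2 - 7 = (-751689) + (-34391) + (578) + (-7) = -785509; answer -785509
Part II: R1 = -785509; r = -4; cross terms: (-3*-26 - -4*-40)=-82, (-4*30 - 4*-26)=-16, (4*11 - -10*30)=344, (-10*-40 - -3*11)=433; twice the area = |679| = 679; area = 679/2; answer 679/2

679/2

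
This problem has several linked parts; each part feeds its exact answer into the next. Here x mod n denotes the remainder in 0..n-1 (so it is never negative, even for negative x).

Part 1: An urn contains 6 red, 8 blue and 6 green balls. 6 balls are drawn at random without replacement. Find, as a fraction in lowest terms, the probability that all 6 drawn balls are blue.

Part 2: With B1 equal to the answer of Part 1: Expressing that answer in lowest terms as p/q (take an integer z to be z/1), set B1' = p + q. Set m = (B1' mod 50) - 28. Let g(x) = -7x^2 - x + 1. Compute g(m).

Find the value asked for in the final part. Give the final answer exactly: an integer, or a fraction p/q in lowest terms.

Part 1: total draws C(20,6) = 38760; favorable C(8,6) = 28; P = 7/9690; answer 7/9690
Part 2: B1 = 7/9690; threaded value p + q = 9697; m = 19; -7*(19)^2 - 1*(19)^1 + 1 = (-2527) + (-19) + (1) = -2545; answer -2545

-2545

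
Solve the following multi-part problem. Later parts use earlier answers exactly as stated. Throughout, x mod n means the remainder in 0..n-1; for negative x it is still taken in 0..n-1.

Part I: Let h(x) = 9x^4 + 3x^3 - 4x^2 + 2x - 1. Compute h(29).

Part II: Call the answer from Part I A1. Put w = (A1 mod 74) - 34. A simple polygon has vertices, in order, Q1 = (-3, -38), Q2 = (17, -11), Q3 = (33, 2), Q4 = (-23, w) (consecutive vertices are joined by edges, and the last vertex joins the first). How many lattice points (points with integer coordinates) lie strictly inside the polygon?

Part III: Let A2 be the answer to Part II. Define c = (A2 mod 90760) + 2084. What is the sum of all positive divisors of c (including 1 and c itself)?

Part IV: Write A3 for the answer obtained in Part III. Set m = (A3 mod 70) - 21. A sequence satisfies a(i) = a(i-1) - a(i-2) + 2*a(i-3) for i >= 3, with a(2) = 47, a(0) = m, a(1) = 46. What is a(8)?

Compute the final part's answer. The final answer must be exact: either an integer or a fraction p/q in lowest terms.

419

Part I: 9*(29)^4 + 3*(29)^3 - 4*(29)^2 + 2*(29)^1 - 1 = (6365529) + (73167) + (-3364) + (58) + (-1) = 6435389; answer 6435389
Part II: A1 = 6435389; w = 19; cross terms: (-3*-11 - 17*-38)=679, (17*2 - 33*-11)=397, (33*19 - -23*2)=673, (-23*-38 - -3*19)=931; twice the area = |2680| = 2680; area = 1340; boundary points = 1 + 1 + 1 + 1 = 4; strictly interior points = area - boundary/2 + 1 = 1339; answer 1339
Part III: A2 = 1339; c = 3423; 3423 = 3 * 7 * 163; sigma = (1 + 3) * (1 + 7) * (1 + 163) = 4 * 8 * 164 = 5248; answer 5248
Part IV: A3 = 5248; m = 47; a(3) = 1*(47) - 1*(46) + 2*(47) = 95; iterating: a(3)=95, a(4)=140, a(5)=139, a(6)=189, a(7)=330, a(8)=419; answer 419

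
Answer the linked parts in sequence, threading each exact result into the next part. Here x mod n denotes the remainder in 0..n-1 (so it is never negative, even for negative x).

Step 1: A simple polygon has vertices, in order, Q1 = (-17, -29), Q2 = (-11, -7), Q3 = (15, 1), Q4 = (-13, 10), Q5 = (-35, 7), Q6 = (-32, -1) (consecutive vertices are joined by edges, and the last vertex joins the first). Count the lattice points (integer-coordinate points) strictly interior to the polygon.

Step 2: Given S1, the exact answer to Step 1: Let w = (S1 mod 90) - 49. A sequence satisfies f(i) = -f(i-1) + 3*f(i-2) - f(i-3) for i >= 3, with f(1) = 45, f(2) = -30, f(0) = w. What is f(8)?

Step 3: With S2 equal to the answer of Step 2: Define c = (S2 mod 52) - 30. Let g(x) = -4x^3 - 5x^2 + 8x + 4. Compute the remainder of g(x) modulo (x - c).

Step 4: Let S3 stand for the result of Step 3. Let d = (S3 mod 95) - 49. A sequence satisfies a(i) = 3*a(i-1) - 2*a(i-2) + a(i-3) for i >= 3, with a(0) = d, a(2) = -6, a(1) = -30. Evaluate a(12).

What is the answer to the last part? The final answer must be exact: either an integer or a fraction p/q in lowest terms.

Step 1: cross terms: (-17*-7 - -11*-29)=-200, (-11*1 - 15*-7)=94, (15*10 - -13*1)=163, (-13*7 - -35*10)=259, (-35*-1 - -32*7)=259, (-32*-29 - -17*-1)=911; twice the area = |1486| = 1486; area = 743; boundary points = 2 + 2 + 1 + 1 + 1 + 1 = 8; strictly interior points = area - boundary/2 + 1 = 740; answer 740
Step 2: S1 = 740; w = -29; f(3) = -1*(-30) + 3*(45) - 1*(-29) = 194; iterating: f(3)=194, f(4)=-329, f(5)=941, f(6)=-2122, f(7)=5274, f(8)=-12581; answer -12581
Step 3: S2 = -12581; c = -27; remainder = value at the root: -4*(-27)^3 - 5*(-27)^2 + 8*(-27)^1 + 4 = (78732) + (-3645) + (-216) + (4) = 74875; answer 74875
Step 4: S3 = 74875; d = -34; a(3) = 3*(-6) - 2*(-30) + 1*(-34) = 8; iterating: a(3)=8, a(4)=6, a(5)=-4, a(6)=-16, a(7)=-34, a(8)=-74, a(9)=-170, a(10)=-396, a(11)=-922, a(12)=-2144; answer -2144

-2144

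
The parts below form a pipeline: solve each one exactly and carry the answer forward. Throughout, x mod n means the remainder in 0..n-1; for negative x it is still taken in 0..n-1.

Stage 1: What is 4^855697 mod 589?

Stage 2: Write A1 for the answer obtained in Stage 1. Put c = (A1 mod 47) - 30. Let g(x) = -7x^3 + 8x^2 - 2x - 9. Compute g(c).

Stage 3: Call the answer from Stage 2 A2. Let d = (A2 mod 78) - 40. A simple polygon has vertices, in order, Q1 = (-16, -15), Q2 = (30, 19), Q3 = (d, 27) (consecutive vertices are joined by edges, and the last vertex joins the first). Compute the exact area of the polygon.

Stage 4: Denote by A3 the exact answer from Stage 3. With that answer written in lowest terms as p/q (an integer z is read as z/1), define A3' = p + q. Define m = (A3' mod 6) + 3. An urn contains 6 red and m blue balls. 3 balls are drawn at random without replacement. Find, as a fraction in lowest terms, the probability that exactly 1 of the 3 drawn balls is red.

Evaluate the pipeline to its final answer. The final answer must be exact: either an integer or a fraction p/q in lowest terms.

63/143

Stage 1: squarings mod 589: 4^1=4, 4^2=16, 4^4=256, 4^8=157, 4^16=500, 4^32=264, 4^64=194, 4^128=529, 4^256=66, 4^512=233, 4^1024=101, 4^2048=188, 4^4096=4, 4^8192=16, 4^16384=256, 4^32768=157, 4^65536=500, 4^131072=264, 4^262144=194, 4^524288=529; 4^855697 = 4^1 * 4^16 * 4^128 * 4^512 * 4^1024 * 4^2048 * 4^65536 * 4^262144 * 4^524288 = 47 (mod 589); answer 47
Stage 2: A1 = 47; c = -30; -7*(-30)^3 + 8*(-30)^2 - 2*(-30)^1 - 9 = (189000) + (7200) + (60) + (-9) = 196251; answer 196251
Stage 3: A2 = 196251; d = -37; cross terms: (-16*19 - 30*-15)=146, (30*27 - -37*19)=1513, (-37*-15 - -16*27)=987; twice the area = |2646| = 2646; area = 1323; answer 1323
Stage 4: A3 = 1323; threaded value p + q = 1324; m = 7; total draws C(13,3) = 286; favorable C(6,1)*C(7,2) = 126; P = 63/143; answer 63/143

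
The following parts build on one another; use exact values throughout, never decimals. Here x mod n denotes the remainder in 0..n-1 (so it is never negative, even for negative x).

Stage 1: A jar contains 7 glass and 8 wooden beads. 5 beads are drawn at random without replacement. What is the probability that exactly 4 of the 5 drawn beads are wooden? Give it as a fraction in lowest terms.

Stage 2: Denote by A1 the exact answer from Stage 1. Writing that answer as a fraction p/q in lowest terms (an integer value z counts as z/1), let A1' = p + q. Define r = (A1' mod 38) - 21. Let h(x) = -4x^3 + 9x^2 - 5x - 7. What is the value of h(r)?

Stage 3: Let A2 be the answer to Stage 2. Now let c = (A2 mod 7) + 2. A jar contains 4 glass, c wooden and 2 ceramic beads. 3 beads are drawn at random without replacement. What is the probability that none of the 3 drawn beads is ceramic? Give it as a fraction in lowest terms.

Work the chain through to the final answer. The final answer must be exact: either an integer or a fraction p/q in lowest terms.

Stage 1: total draws C(15,5) = 3003; favorable C(8,4)*C(7,1) = 490; P = 70/429; answer 70/429
Stage 2: A1 = 70/429; threaded value p + q = 499; r = -16; -4*(-16)^3 + 9*(-16)^2 - 5*(-16)^1 - 7 = (16384) + (2304) + (80) + (-7) = 18761; answer 18761
Stage 3: A2 = 18761; c = 3; total draws C(9,3) = 84; favorable C(7,3) = 35; P = 5/12; answer 5/12

5/12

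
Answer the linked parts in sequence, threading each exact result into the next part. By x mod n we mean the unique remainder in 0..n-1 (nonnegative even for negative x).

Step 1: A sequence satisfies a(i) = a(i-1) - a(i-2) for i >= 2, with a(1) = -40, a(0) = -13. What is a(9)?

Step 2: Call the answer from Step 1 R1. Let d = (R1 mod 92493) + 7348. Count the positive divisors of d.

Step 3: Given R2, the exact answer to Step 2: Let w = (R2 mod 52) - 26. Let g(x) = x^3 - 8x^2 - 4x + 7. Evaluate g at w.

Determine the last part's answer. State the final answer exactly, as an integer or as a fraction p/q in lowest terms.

Step 1: a(2) = 1*(-40) - 1*(-13) = -27; iterating: a(2)=-27, a(3)=13, a(4)=40, a(5)=27, a(6)=-13, a(7)=-40, a(8)=-27, a(9)=13; answer 13
Step 2: R1 = 13; d = 7361; 7361 = 17 * 433; number of divisors = (1+1) * (1+1) = 4; answer 4
Step 3: R2 = 4; w = -22; 1*(-22)^3 - 8*(-22)^2 - 4*(-22)^1 + 7 = (-10648) + (-3872) + (88) + (7) = -14425; answer -14425

-14425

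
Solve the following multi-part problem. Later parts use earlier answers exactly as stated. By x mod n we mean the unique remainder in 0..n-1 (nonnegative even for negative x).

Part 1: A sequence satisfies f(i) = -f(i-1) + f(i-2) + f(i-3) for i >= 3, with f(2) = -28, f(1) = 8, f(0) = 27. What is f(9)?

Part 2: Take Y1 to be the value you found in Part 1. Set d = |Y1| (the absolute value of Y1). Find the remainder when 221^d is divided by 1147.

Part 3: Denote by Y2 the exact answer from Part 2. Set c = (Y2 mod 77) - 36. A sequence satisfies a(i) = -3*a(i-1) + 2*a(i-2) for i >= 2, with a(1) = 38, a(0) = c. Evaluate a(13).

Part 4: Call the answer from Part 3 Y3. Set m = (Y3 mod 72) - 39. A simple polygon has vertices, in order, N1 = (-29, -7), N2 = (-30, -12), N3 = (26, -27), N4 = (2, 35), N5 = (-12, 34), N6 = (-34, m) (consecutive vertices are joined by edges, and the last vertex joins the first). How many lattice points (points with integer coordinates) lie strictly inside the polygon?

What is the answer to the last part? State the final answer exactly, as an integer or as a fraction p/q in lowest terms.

2195

Part 1: f(3) = -1*(-28) + 1*(8) + 1*(27) = 63; iterating: f(3)=63, f(4)=-83, f(5)=118, f(6)=-138, f(7)=173, f(8)=-193, f(9)=228; answer 228
Part 2: Y1 = 228; d = 228; squarings mod 1147: 221^1=221, 221^2=667, 221^4=1000, 221^8=963, 221^16=593, 221^32=667, 221^64=1000, 221^128=963; 221^228 = 221^4 * 221^32 * 221^64 * 221^128 = 963 (mod 1147); answer 963
Part 3: Y2 = 963; c = 3; a(2) = -3*(38) + 2*(3) = -108; iterating: a(2)=-108, a(3)=400, a(4)=-1416, a(5)=5048, a(6)=-17976, a(7)=64024, a(8)=-228024, a(9)=812120, a(10)=-2892408, a(11)=10301464, a(12)=-36689208, a(13)=130670552; answer 130670552
Part 4: Y3 = 130670552; m = 17; cross terms: (-29*-12 - -30*-7)=138, (-30*-27 - 26*-12)=1122, (26*35 - 2*-27)=964, (2*34 - -12*35)=488, (-12*17 - -34*34)=952, (-34*-7 - -29*17)=731; twice the area = |4395| = 4395; area = 4395/2; boundary points = 1 + 1 + 2 + 1 + 1 + 1 = 7; strictly interior points = area - boundary/2 + 1 = 2195; answer 2195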